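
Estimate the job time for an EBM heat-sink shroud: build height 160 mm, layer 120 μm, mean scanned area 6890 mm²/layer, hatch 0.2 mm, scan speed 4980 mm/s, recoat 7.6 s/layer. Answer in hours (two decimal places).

5.38 hours

Number of layers: 160 / 0.12 → 1334 (rounded up).
Per-layer scan distance: 6890 / 0.2 → 34450 mm.
Beam time per layer: 34450 / 4980 → 6.9177 s.
Layer cycle = 6.9177 + 7.6 = 14.5177 s.
Build time = 1334 × 14.5177 = 19366.6118 s = 5.38 hours.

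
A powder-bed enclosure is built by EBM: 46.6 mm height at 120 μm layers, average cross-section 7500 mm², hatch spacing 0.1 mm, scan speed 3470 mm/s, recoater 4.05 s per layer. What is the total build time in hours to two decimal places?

2.77 hours

Layers = ⌈46.6/0.12⌉ = 389.
Scan path per layer = 7500 / 0.1, so 75000 mm.
Per-layer scan time: 75000 / 3470 → 21.6138 s.
Per-layer time: 21.6138 + 4.05 → 25.6638 s.
Build time = 389 × 25.6638 = 9983.2182 s = 2.77 hours.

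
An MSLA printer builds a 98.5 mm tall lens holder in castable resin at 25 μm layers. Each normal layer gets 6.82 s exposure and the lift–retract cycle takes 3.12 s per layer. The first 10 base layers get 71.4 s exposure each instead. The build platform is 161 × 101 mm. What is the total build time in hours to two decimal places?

Layers = ⌈98.5/0.025⌉ = 3940.
Burn-in layers = 10 × (71.4 + 3.12), so 745.2 s.
Remaining layers = 3930 × (6.82 + 3.12), so 39064.2 s.
Total = 745.2 + 39064.2 = 39809.4 s = 11.06 hours.

11.06 hours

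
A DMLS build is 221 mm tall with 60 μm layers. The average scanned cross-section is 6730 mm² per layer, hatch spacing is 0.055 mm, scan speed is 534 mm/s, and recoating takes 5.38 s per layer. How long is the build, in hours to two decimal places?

240.00 hours

Layer count = ceil(221 / 0.06) = 3684.
Hatch length per layer: 6730 / 0.055 → 122363.6 mm.
Per-layer scan time = 122363.6 / 534 = 229.1453 s.
Per-layer time: 229.1453 + 5.38 → 234.5253 s.
3684 layers × 234.5253 s/layer = 863991.2052 s, i.e. 240.00 hours.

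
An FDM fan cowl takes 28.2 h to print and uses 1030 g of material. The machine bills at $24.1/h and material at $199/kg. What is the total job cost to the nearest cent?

Machine-time cost = 24.1 × 28.2, so $679.62.
Material charge = 199 × 1030/1000, so $204.97.
Total = 679.62 + 204.97 = $884.59.

$884.59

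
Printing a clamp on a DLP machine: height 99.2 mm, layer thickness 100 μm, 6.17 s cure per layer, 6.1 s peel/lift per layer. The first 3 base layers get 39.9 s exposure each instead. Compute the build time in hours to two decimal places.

Layer count = ceil(99.2 / 0.1) = 992.
Burn-in layers = 3 × (39.9 + 6.1), so 138 s.
Regular layers = 989 × (6.17 + 6.1), so 12135.03 s.
Sum: 138 + 12135.03 = 12273.03 s → 3.41 hours.

3.41 hours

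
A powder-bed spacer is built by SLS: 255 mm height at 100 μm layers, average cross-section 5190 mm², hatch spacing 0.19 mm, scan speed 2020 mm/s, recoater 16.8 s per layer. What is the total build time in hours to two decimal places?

Number of layers: 255 / 0.1 → 2550 (rounded up).
Per-layer scan distance = 5190 / 0.19, so 27315.8 mm.
Laser time per layer = 27315.8 / 2020 = 13.5227 s.
Time per layer = 13.5227 + 16.8 = 30.3227 s.
Total: 2550 × 30.3227 s = 77322.885 s → 21.48 hours.

21.48 hours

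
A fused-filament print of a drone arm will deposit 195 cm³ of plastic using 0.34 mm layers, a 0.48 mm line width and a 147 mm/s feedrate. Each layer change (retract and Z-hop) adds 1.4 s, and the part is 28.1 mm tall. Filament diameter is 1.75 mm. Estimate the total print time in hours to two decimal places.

2.29 hours

Bead cross-section = 0.34 × 0.48 = 0.1632 mm².
Toolpath length = 195 cm³ / 0.1632 mm² = 195000 / 0.1632 = 1194852.9 mm.
Time extruding = 1194852.9 / 147 = 8128.3 s.
Layers = ⌈28.1/0.34⌉ = 83.
Layer-change overhead = 83 × 1.4 = 116.2 s.
Altogether 8128.3 + 116.2 = 8244.5 s, i.e. 2.29 hours.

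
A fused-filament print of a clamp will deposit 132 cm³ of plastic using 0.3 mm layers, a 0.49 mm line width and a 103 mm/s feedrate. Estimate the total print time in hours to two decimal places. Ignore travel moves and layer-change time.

2.42 hours

Extrusion cross-section: 0.3 × 0.49 → 0.147 mm².
Total extruded path = 132000/0.147 = 897959.2 mm.
Time extruding = 897959.2 / 103, so 8718.1 s.
8718.1 s = 2.42 hours.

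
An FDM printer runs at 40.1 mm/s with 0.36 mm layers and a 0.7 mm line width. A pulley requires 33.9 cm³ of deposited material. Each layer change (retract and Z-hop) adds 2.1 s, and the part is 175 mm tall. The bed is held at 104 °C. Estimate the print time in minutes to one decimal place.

73.0 minutes

Extrusion cross-section = 0.36 × 0.7, so 0.252 mm².
Total extruded path = 33900/0.252 = 134523.8 mm.
Print-move time = 134523.8 / 40.1 = 3354.7 s.
Number of layers: 175 / 0.36 → 487 (rounded up).
Z-hop total = 487 × 2.1 = 1022.7 s.
Altogether 3354.7 + 1022.7 = 4377.4 s, i.e. 73.0 minutes.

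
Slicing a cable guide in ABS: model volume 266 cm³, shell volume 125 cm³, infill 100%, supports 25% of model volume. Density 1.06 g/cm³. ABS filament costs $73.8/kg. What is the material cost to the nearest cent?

$26.01

Volume inside the shell = 266 − 125 = 141 cm³.
Deposited infill: 1.00 × 141 → 141 cm³.
Support = 0.25 × 266, so 66.5 cm³.
Deposited volume: 125 + 141 + 66.5 → 332.5 cm³.
Mass = 332.5 × 1.06 = 352.45 g.
At $73.8/kg: 352.45/1000 × 73.8 = $26.01.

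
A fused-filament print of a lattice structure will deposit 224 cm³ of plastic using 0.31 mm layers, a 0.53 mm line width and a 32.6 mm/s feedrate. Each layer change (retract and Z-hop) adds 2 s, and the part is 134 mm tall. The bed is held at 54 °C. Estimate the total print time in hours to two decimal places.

11.86 hours

Extrusion cross-section = 0.31 × 0.53, so 0.1643 mm².
Path length: 224000 mm³ / 0.1643 mm² → 1363359.7 mm.
Print-move time = 1363359.7 / 32.6, so 41820.8 s.
Layer count = ceil(134 / 0.31) = 433.
Non-print overhead = 433 × 2, so 866 s.
Altogether 41820.8 + 866 = 42686.8 s, i.e. 11.86 hours.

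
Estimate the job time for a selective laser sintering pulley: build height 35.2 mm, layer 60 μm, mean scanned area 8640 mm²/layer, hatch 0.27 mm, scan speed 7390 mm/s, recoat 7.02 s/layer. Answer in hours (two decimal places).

1.85 hours

Layer count = ceil(35.2 / 0.06) = 587.
Scan path per layer = 8640 / 0.27, so 32000 mm.
Per-layer scan time = 32000 / 7390, so 4.3302 s.
Time per layer: 4.3302 + 7.02 → 11.3502 s.
Build time = 587 × 11.3502 = 6662.5674 s = 1.85 hours.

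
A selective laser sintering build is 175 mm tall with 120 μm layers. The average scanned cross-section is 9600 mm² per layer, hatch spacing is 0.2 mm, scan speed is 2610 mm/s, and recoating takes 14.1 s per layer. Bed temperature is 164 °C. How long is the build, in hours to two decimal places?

13.17 hours

Layers = ⌈175/0.12⌉ = 1459.
Hatch length per layer = 9600 / 0.2 = 48000 mm.
Per-layer scan time = 48000 / 2610, so 18.3908 s.
Time per layer = 18.3908 + 14.1, so 32.4908 s.
Total: 1459 × 32.4908 s = 47404.0772 s → 13.17 hours.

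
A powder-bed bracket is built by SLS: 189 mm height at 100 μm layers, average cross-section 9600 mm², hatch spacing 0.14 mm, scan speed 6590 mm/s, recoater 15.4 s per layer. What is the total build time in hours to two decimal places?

Layers = ⌈189/0.1⌉ = 1890.
Hatch length per layer = 9600 / 0.14, so 68571.4 mm.
Per-layer scan time = 68571.4 / 6590, so 10.4054 s.
Per-layer time: 10.4054 + 15.4 → 25.8054 s.
1890 layers × 25.8054 s/layer = 48772.206 s, i.e. 13.55 hours.

13.55 hours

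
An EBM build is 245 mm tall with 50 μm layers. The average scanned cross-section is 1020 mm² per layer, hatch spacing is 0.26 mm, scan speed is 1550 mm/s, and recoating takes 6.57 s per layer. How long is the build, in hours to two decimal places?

Layers = ⌈245/0.05⌉ = 4900.
Per-layer scan distance = 1020 / 0.26 = 3923.1 mm.
Scan time per layer = 3923.1 / 1550 = 2.531 s.
Per-layer time = 2.531 + 6.57, so 9.101 s.
Build time = 4900 × 9.101 = 44594.9 s = 12.39 hours.

12.39 hours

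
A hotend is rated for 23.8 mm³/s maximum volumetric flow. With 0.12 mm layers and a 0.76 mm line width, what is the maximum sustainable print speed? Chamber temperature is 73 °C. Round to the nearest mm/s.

261 mm/s

Extrusion cross-section = 0.12 × 0.76 = 0.0912 mm².
Max speed = 23.8 / 0.0912 = 260.96 ≈ 261 mm/s.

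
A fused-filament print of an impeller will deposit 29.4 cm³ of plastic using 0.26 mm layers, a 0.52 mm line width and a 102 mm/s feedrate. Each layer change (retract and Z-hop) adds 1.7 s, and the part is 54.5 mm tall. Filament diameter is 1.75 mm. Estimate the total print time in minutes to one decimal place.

Line area = 0.26 × 0.52 = 0.1352 mm².
Total extruded path = 29400/0.1352 = 217455.6 mm.
Print-move time: 217455.6 / 102 → 2131.9 s.
Layer count = ceil(54.5 / 0.26) = 210.
Z-hop total: 210 × 1.7 → 357 s.
Total = 2131.9 + 357 = 2488.9 s = 41.5 minutes.

41.5 minutes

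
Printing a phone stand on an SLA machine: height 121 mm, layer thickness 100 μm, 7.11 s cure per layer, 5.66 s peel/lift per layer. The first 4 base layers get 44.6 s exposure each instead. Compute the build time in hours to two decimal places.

4.33 hours

Layer count = ceil(121 / 0.1) = 1210.
Burn-in layers = 4 × (44.6 + 5.66) = 201.04 s.
Remaining layers = 1206 × (7.11 + 5.66) = 15400.62 s.
Sum: 201.04 + 15400.62 = 15601.66 s → 4.33 hours.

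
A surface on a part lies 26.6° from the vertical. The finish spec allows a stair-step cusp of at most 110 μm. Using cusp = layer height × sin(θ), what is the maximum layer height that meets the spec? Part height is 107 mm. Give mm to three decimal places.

0.246 mm

Layer height = cusp / sin(26.6°) = 0.11 / 0.4478 = 0.246 mm.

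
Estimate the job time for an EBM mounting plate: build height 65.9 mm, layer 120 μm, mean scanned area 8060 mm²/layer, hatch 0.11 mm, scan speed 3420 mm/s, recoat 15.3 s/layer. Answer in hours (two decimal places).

Number of layers: 65.9 / 0.12 → 550 (rounded up).
Scan path per layer: 8060 / 0.11 → 73272.7 mm.
Beam time per layer: 73272.7 / 3420 → 21.4248 s.
Layer cycle = 21.4248 + 15.3, so 36.7248 s.
Build time = 550 × 36.7248 = 20198.64 s = 5.61 hours.

5.61 hours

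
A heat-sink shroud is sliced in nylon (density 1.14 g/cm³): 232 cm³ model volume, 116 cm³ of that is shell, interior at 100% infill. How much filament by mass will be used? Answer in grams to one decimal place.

Volume inside the shell = 232 − 116 = 116 cm³.
Infill deposited: 1.00 × 116 → 116 cm³.
Deposited volume = 116 + 116 = 232 cm³.
Mass = 232 × 1.14 = 264.48 g.

264.5 g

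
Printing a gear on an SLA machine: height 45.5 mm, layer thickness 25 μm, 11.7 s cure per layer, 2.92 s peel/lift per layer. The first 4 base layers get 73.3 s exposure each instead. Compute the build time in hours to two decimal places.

7.46 hours

Layer count = ceil(45.5 / 0.025) = 1820.
Base layers: 4 × (73.3 + 2.92) → 304.88 s.
Regular layers = 1816 × (11.7 + 2.92), so 26549.92 s.
Total = 304.88 + 26549.92 = 26854.8 s = 7.46 hours.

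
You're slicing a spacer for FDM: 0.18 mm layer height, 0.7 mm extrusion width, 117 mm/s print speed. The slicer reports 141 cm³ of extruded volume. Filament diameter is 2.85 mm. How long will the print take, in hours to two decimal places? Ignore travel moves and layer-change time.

Line area: 0.18 × 0.7 → 0.126 mm².
Path length: 141000 mm³ / 0.126 mm² → 1119047.6 mm.
Print-move time = 1119047.6 / 117 = 9564.5 s.
In the requested units: 9564.5 s = 2.66 hours.

2.66 hours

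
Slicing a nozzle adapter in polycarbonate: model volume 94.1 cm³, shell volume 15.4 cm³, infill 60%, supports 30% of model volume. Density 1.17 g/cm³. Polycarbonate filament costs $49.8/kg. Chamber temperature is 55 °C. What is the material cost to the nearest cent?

$5.29

Interior volume = 94.1 − 15.4, so 78.7 cm³.
Deposited infill = 0.60 × 78.7, so 47.22 cm³.
Support = 0.30 × 94.1, so 28.23 cm³.
Deposited volume = 15.4 + 47.22 + 28.23 = 90.85 cm³.
Mass = 90.85 × 1.17, so 106.2945 g.
Cost = 106.2945 g / 1000 × $49.8/kg = $5.29.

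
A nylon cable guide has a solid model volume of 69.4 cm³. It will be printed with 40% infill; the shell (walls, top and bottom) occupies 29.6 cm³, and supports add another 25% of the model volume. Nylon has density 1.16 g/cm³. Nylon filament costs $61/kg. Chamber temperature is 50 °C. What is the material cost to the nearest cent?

Infill region: 69.4 − 29.6 → 39.8 cm³.
Deposited infill = 0.40 × 39.8, so 15.92 cm³.
Support = 0.25 × 69.4, so 17.35 cm³.
Total printed volume: 29.6 + 15.92 + 17.35 → 62.87 cm³.
Mass = 62.87 × 1.16, so 72.9292 g.
Cost = 72.9292 g / 1000 × $61/kg = $4.45.

$4.45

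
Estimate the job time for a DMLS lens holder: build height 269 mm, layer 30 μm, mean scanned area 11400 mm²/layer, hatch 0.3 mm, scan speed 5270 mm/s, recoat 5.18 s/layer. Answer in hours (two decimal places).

Layers = ⌈269/0.03⌉ = 8967.
Hatch length per layer = 11400 / 0.3 = 38000 mm.
Scan time per layer: 38000 / 5270 → 7.2106 s.
Layer cycle = 7.2106 + 5.18, so 12.3906 s.
Build time = 8967 × 12.3906 = 111106.5102 s = 30.86 hours.

30.86 hours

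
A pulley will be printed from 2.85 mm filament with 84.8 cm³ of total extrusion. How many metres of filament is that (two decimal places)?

13.29 m

Filament cross-section = π × (2.85/2)² = 6.3794 mm².
Length = 84.8 cm³ / 6.3794 mm² = 84800 / 6.3794 = 13292.79 mm = 13.29 m.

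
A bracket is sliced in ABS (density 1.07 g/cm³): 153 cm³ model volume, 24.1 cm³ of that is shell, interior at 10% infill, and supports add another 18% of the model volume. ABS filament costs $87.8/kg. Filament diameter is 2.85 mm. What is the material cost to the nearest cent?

Volume inside the shell: 153 − 24.1 → 128.9 cm³.
Infill volume = 0.10 × 128.9 = 12.89 cm³.
Support = 0.18 × 153 = 27.54 cm³.
Total printed volume = 24.1 + 12.89 + 27.54, so 64.53 cm³.
Mass = 64.53 × 1.07 = 69.0471 g.
At $87.8/kg: 69.0471/1000 × 87.8 = $6.06.

$6.06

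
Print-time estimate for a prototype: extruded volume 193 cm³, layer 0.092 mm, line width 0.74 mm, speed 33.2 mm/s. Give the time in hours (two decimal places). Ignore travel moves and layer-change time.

23.72 hours

Line area = 0.092 × 0.74 = 0.06808 mm².
Path length: 193000 mm³ / 0.06808 mm² → 2834900.1 mm.
Time extruding = 2834900.1 / 33.2, so 85388.6 s.
In the requested units: 85388.6 s = 23.72 hours.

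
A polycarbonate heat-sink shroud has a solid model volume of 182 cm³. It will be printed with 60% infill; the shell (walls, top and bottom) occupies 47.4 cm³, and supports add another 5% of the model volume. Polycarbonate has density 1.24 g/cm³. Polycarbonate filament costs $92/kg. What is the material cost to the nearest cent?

Interior volume = 182 − 47.4 = 134.6 cm³.
Deposited infill = 0.60 × 134.6, so 80.76 cm³.
Support: 0.05 × 182 → 9.1 cm³.
Total printed volume: 47.4 + 80.76 + 9.1 → 137.26 cm³.
Mass: 137.26 × 1.24 → 170.2024 g.
Cost = 170.2024 g / 1000 × $92/kg = $15.66.

$15.66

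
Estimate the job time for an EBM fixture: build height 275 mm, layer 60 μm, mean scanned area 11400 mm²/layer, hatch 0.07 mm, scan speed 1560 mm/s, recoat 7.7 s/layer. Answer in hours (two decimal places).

142.74 hours

Number of layers: 275 / 0.06 → 4584 (rounded up).
Scan path per layer = 11400 / 0.07, so 162857.1 mm.
Scan time per layer: 162857.1 / 1560 → 104.3956 s.
Time per layer = 104.3956 + 7.7, so 112.0956 s.
Total: 4584 × 112.0956 s = 513846.2304 s → 142.74 hours.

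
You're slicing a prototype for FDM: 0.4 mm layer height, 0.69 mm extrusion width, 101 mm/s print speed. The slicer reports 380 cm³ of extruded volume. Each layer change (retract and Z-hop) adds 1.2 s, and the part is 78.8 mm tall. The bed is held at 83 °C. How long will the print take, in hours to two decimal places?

Extrusion cross-section = 0.4 × 0.69, so 0.276 mm².
Total extruded path = 380000/0.276 = 1376811.6 mm.
Extrusion time: 1376811.6 / 101 → 13631.8 s.
Number of layers: 78.8 / 0.4 → 197 (rounded up).
Non-print overhead: 197 × 1.2 → 236.4 s.
Total = 13631.8 + 236.4 = 13868.2 s = 3.85 hours.

3.85 hours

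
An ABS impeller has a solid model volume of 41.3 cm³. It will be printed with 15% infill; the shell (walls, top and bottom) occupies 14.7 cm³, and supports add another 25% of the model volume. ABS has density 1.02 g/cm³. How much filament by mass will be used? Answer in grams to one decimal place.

Infill region: 41.3 − 14.7 → 26.6 cm³.
Infill volume = 0.15 × 26.6 = 3.99 cm³.
Support = 0.25 × 41.3 = 10.325 cm³.
Deposited volume = 14.7 + 3.99 + 10.325 = 29.015 cm³.
Mass: 29.015 × 1.02 → 29.5953 g.

29.6 g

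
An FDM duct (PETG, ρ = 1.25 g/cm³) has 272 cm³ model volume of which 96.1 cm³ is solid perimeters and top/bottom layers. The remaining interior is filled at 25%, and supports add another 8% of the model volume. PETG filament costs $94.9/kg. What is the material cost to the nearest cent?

Volume inside the shell = 272 − 96.1, so 175.9 cm³.
Infill deposited: 0.25 × 175.9 → 43.975 cm³.
Support = 0.08 × 272 = 21.76 cm³.
Total printed volume: 96.1 + 43.975 + 21.76 → 161.835 cm³.
Mass = 161.835 × 1.25, so 202.29375 g.
At $94.9/kg: 202.29375/1000 × 94.9 = $19.20.

$19.20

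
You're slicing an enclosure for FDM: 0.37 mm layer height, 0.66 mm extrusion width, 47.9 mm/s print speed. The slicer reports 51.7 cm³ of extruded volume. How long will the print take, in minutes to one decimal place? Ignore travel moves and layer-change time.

73.7 minutes

Bead cross-section = 0.37 × 0.66, so 0.2442 mm².
Path length: 51700 mm³ / 0.2442 mm² → 211711.7 mm.
Time extruding = 211711.7 / 47.9 = 4419.9 s.
Converting: 4419.9 s = 73.7 minutes.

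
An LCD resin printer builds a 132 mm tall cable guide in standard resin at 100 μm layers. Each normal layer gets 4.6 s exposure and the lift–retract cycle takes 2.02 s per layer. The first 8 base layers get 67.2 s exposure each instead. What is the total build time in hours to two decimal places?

Layer count = ceil(132 / 0.1) = 1320.
Bottom layers = 8 × (67.2 + 2.02) = 553.76 s.
Regular layers = 1312 × (4.6 + 2.02) = 8685.44 s.
Sum: 553.76 + 8685.44 = 9239.2 s → 2.57 hours.

2.57 hours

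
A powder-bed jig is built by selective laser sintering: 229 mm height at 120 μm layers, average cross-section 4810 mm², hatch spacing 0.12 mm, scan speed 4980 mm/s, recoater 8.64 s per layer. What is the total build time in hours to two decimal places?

8.85 hours

Number of layers: 229 / 0.12 → 1909 (rounded up).
Hatch length per layer: 4810 / 0.12 → 40083.3 mm.
Scan time per layer = 40083.3 / 4980, so 8.0489 s.
Time per layer = 8.0489 + 8.64 = 16.6889 s.
Build time = 1909 × 16.6889 = 31859.1101 s = 8.85 hours.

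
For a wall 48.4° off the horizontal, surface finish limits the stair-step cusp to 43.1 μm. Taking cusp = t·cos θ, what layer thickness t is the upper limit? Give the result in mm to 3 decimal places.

0.065 mm

t = h_c / cos θ = 0.0431 / 0.6639 = 0.065 mm.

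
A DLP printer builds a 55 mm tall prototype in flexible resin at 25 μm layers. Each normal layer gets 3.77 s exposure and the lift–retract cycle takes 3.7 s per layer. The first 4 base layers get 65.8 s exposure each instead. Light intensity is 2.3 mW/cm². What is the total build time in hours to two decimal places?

4.63 hours

Number of layers: 55 / 0.025 → 2200 (rounded up).
Bottom layers: 4 × (65.8 + 3.7) → 278 s.
Remaining layers = 2196 × (3.77 + 3.7) = 16404.12 s.
Sum: 278 + 16404.12 = 16682.12 s → 4.63 hours.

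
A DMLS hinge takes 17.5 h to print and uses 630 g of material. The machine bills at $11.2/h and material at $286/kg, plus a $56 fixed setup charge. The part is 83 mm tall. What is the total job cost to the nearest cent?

Time charge = 11.2 × 17.5, so $196.00.
Material charge = 286 × 630/1000, so $180.18.
Total = 196.00 + 180.18 + 56 = $432.18.

$432.18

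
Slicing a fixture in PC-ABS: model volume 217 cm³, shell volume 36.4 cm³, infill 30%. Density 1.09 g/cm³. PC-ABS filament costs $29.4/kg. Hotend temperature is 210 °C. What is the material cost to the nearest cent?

Infill region = 217 − 36.4 = 180.6 cm³.
Infill volume: 0.30 × 180.6 → 54.18 cm³.
Deposited volume = 36.4 + 54.18, so 90.58 cm³.
Mass: 90.58 × 1.09 → 98.7322 g.
At $29.4/kg: 98.7322/1000 × 29.4 = $2.90.

$2.90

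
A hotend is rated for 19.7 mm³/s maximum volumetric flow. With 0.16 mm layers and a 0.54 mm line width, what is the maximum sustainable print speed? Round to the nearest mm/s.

228 mm/s

Extrusion cross-section = 0.16 × 0.54 = 0.0864 mm².
Max speed = 19.7 / 0.0864 = 228.01 ≈ 228 mm/s.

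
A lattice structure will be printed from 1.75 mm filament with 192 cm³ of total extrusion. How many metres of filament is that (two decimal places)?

Cross-section of 1.75 mm filament: π·(1.75/2)² = 2.4053 mm².
Length = 192 cm³ / 2.4053 mm² = 192000 / 2.4053 = 79823.72 mm = 79.82 m.

79.82 m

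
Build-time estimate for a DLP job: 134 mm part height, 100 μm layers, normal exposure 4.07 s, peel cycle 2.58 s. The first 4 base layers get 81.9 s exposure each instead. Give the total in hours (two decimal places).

2.56 hours

Number of layers: 134 / 0.1 → 1340 (rounded up).
Bottom layers = 4 × (81.9 + 2.58) = 337.92 s.
Normal layers = 1336 × (4.07 + 2.58) = 8884.4 s.
Total = 337.92 + 8884.4 = 9222.32 s = 2.56 hours.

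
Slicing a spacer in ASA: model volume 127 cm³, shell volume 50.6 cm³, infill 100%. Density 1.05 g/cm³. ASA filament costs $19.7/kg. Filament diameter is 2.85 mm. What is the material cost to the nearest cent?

Interior volume = 127 − 50.6, so 76.4 cm³.
Infill volume = 1.00 × 76.4 = 76.4 cm³.
Total extruded = 50.6 + 76.4, so 127 cm³.
Mass: 127 × 1.05 → 133.35 g.
At $19.7/kg: 133.35/1000 × 19.7 = $2.63.

$2.63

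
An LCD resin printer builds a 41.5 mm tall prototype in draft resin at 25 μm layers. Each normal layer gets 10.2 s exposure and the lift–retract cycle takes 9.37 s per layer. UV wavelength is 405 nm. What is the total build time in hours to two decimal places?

9.02 hours

Layer count = ceil(41.5 / 0.025) = 1660.
Cycle time = 10.2 + 9.37, so 19.57 s.
Build time: 1660 × 19.57 s = 32486.2 s, i.e. 9.02 hours.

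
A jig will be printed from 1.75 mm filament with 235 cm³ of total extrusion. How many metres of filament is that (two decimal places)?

97.70 m

Filament cross-section = π × (1.75/2)² = 2.4053 mm².
L = 235000 mm³ / 2.4053 mm² = 97700.91 mm, i.e. 97.70 m.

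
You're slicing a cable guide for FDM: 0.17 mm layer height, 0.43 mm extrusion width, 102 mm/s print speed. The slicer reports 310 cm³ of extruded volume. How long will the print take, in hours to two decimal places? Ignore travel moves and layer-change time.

11.55 hours

Line area: 0.17 × 0.43 → 0.0731 mm².
Path length: 310000 mm³ / 0.0731 mm² → 4240766.1 mm.
Print-move time = 4240766.1 / 102 = 41576.1 s.
That's 41576.1 s → 11.55 hours.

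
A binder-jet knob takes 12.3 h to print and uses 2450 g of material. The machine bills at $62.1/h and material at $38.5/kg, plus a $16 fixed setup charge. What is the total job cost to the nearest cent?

$874.16

Machine cost = 62.1 × 12.3, so $763.83.
Material cost = 38.5 × 2450/1000 = $94.325.
Total = 763.83 + 94.325 + 16 = 874.155 ≈ $874.16.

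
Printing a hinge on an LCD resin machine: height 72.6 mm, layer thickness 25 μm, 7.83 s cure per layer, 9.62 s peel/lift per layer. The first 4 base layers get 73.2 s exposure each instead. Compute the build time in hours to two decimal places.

Layers = ⌈72.6/0.025⌉ = 2904.
Bottom layers = 4 × (73.2 + 9.62), so 331.28 s.
Remaining layers: 2900 × (7.83 + 9.62) → 50605 s.
Sum: 331.28 + 50605 = 50936.28 s → 14.15 hours.

14.15 hours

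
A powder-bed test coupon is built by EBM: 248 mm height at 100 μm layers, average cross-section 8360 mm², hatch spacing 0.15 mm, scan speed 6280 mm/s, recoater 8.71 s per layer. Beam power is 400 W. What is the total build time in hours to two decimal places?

12.11 hours

Layers = ⌈248/0.1⌉ = 2480.
Scan path per layer = 8360 / 0.15 = 55733.3 mm.
Beam time per layer = 55733.3 / 6280, so 8.8747 s.
Layer cycle = 8.8747 + 8.71, so 17.5847 s.
Total: 2480 × 17.5847 s = 43610.056 s → 12.11 hours.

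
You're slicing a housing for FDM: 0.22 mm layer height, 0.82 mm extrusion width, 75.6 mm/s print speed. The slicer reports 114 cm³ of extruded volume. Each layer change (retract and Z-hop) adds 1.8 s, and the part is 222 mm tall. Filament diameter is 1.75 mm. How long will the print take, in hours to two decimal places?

2.83 hours

Line area: 0.22 × 0.82 → 0.1804 mm².
Path length: 114000 mm³ / 0.1804 mm² → 631929 mm.
Time extruding: 631929 / 75.6 → 8358.8 s.
Layers = ⌈222/0.22⌉ = 1010.
Layer-change overhead = 1010 × 1.8, so 1818 s.
Altogether 8358.8 + 1818 = 10176.8 s, i.e. 2.83 hours.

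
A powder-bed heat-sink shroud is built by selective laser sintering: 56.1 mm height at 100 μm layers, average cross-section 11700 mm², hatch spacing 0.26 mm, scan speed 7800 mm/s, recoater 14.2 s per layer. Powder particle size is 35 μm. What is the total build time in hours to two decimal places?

3.11 hours

Number of layers: 56.1 / 0.1 → 561 (rounded up).
Scan path per layer: 11700 / 0.26 → 45000 mm.
Per-layer scan time = 45000 / 7800, so 5.7692 s.
Time per layer: 5.7692 + 14.2 → 19.9692 s.
Total: 561 × 19.9692 s = 11202.7212 s → 3.11 hours.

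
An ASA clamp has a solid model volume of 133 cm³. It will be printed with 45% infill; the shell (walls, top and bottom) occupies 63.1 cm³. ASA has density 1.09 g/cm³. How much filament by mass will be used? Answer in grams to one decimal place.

103.1 g

Infill region = 133 − 63.1, so 69.9 cm³.
Deposited infill = 0.45 × 69.9, so 31.455 cm³.
Total extruded: 63.1 + 31.455 → 94.555 cm³.
Mass = 94.555 × 1.09 = 103.06495 g.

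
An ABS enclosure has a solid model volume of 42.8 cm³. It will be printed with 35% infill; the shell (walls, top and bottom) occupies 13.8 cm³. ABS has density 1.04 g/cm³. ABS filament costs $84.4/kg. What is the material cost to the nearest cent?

Interior volume: 42.8 − 13.8 → 29 cm³.
Deposited infill = 0.35 × 29, so 10.15 cm³.
Total printed volume: 13.8 + 10.15 → 23.95 cm³.
Mass: 23.95 × 1.04 → 24.908 g.
At $84.4/kg: 24.908/1000 × 84.4 = $2.10.

$2.10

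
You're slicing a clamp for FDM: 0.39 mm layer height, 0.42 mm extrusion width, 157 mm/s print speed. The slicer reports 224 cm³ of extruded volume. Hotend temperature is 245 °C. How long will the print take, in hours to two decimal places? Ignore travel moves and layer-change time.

2.42 hours

Line area = 0.39 × 0.42 = 0.1638 mm².
Total extruded path = 224000/0.1638 = 1367521.4 mm.
Extrusion time = 1367521.4 / 157 = 8710.3 s.
8710.3 s = 2.42 hours.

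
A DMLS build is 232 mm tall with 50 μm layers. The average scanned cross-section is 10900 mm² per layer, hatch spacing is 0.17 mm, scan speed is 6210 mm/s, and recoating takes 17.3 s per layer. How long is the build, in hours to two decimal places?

35.61 hours

Layer count = ceil(232 / 0.05) = 4640.
Per-layer scan distance: 10900 / 0.17 → 64117.6 mm.
Scan time per layer = 64117.6 / 6210 = 10.3249 s.
Layer cycle = 10.3249 + 17.3, so 27.6249 s.
Total: 4640 × 27.6249 s = 128179.536 s → 35.61 hours.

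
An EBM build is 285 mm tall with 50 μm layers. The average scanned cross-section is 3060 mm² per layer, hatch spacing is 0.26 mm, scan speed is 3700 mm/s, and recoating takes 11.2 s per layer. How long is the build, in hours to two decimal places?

22.77 hours

Layer count = ceil(285 / 0.05) = 5700.
Per-layer scan distance: 3060 / 0.26 → 11769.2 mm.
Beam time per layer = 11769.2 / 3700 = 3.1809 s.
Time per layer = 3.1809 + 11.2 = 14.3809 s.
Build time = 5700 × 14.3809 = 81971.13 s = 22.77 hours.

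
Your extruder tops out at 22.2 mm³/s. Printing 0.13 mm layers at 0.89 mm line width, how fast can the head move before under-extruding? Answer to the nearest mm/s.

Extrusion cross-section = 0.13 × 0.89 = 0.1157 mm².
v_max = Q/A = 22.2/0.1157 = 191.88 mm/s → 192 mm/s.

192 mm/s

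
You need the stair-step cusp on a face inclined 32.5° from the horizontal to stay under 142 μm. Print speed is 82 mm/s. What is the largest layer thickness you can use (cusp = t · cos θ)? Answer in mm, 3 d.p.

cos(32.5°) = 0.8434; t_max = 0.142/0.8434 = 0.168 mm.

0.168 mm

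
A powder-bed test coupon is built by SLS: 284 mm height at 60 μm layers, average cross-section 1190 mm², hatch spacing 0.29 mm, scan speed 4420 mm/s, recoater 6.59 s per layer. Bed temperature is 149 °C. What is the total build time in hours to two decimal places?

9.89 hours

Layers = ⌈284/0.06⌉ = 4734.
Scan path per layer: 1190 / 0.29 → 4103.4 mm.
Scan time per layer: 4103.4 / 4420 → 0.9284 s.
Time per layer = 0.9284 + 6.59, so 7.5184 s.
Build time = 4734 × 7.5184 = 35592.1056 s = 9.89 hours.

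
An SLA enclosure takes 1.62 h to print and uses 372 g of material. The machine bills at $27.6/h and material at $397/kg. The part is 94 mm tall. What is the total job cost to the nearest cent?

Machine-time cost: 27.6 × 1.62 → $44.712.
Material charge = 397 × 372/1000 = $147.684.
Job cost: 44.712 + 147.684 = 192.396 ≈ $192.40.

$192.40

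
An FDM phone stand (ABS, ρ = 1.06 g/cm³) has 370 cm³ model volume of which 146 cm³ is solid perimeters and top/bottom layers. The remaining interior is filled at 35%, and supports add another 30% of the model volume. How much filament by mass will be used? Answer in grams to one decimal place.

355.5 g

Infill region = 370 − 146 = 224 cm³.
Infill volume = 0.35 × 224, so 78.4 cm³.
Support = 0.30 × 370 = 111 cm³.
Deposited volume = 146 + 78.4 + 111 = 335.4 cm³.
Mass: 335.4 × 1.06 → 355.524 g.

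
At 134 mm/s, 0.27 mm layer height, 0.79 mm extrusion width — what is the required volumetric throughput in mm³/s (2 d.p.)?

Extrusion cross-section = 0.27 × 0.79, so 0.2133 mm².
Q = v·A = 134 × 0.2133 = 28.58 mm³/s.

28.58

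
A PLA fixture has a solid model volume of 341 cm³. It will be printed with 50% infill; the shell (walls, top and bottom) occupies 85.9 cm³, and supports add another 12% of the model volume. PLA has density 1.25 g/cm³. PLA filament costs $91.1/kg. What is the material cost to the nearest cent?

$28.97

Infill region = 341 − 85.9 = 255.1 cm³.
Infill deposited = 0.50 × 255.1, so 127.55 cm³.
Support: 0.12 × 341 → 40.92 cm³.
Total extruded = 85.9 + 127.55 + 40.92, so 254.37 cm³.
Mass = 254.37 × 1.25, so 317.9625 g.
At $91.1/kg: 317.9625/1000 × 91.1 = $28.97.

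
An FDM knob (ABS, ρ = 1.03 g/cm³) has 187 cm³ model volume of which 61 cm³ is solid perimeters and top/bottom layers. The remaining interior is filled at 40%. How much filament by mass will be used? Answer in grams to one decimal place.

Infill region = 187 − 61 = 126 cm³.
Deposited infill: 0.40 × 126 → 50.4 cm³.
Total extruded = 61 + 50.4 = 111.4 cm³.
Mass = 111.4 × 1.03, so 114.742 g.

114.7 g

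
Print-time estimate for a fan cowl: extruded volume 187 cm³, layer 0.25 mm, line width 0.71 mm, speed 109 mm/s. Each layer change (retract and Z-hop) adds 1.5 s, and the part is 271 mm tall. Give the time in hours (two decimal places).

3.14 hours

Extrusion cross-section = 0.25 × 0.71 = 0.1775 mm².
Path length: 187000 mm³ / 0.1775 mm² → 1053521.1 mm.
Extrusion time = 1053521.1 / 109 = 9665.3 s.
Number of layers: 271 / 0.25 → 1084 (rounded up).
Non-print overhead = 1084 × 1.5, so 1626 s.
Altogether 9665.3 + 1626 = 11291.3 s, i.e. 3.14 hours.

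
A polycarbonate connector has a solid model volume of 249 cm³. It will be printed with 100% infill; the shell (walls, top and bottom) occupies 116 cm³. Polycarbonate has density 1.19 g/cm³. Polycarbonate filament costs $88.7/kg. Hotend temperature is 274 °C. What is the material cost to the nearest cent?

Interior volume = 249 − 116, so 133 cm³.
Infill volume = 1.00 × 133, so 133 cm³.
Total extruded: 116 + 133 → 249 cm³.
Mass = 249 × 1.19, so 296.31 g.
At $88.7/kg: 296.31/1000 × 88.7 = $26.28.

$26.28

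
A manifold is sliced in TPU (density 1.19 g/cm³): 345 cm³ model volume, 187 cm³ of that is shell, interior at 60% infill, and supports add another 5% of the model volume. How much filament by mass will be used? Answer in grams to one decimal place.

355.9 g

Volume inside the shell = 345 − 187, so 158 cm³.
Infill volume = 0.60 × 158 = 94.8 cm³.
Support = 0.05 × 345, so 17.25 cm³.
Deposited volume = 187 + 94.8 + 17.25, so 299.05 cm³.
Mass = 299.05 × 1.19 = 355.8695 g.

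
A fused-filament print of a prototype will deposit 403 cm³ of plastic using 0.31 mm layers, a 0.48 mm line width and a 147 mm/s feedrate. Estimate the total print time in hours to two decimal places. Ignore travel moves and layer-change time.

5.12 hours

Line area = 0.31 × 0.48, so 0.1488 mm².
Total extruded path = 403000/0.1488 = 2708333.3 mm.
Print-move time = 2708333.3 / 147 = 18424 s.
Converting: 18424 s = 5.12 hours.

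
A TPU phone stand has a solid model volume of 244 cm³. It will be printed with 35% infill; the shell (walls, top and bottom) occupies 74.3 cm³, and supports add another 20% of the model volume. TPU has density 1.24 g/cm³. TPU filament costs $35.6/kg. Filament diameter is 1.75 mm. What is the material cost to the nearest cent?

Infill region: 244 − 74.3 → 169.7 cm³.
Deposited infill = 0.35 × 169.7, so 59.395 cm³.
Support: 0.20 × 244 → 48.8 cm³.
Total extruded = 74.3 + 59.395 + 48.8, so 182.495 cm³.
Mass = 182.495 × 1.24 = 226.2938 g.
Cost = 226.2938 g / 1000 × $35.6/kg = $8.06.

$8.06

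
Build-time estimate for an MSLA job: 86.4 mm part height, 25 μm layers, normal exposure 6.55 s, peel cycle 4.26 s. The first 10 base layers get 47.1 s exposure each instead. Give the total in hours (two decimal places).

10.49 hours

Layers = ⌈86.4/0.025⌉ = 3456.
Base layers = 10 × (47.1 + 4.26) = 513.6 s.
Normal layers: 3446 × (6.55 + 4.26) → 37251.26 s.
Total = 513.6 + 37251.26 = 37764.86 s = 10.49 hours.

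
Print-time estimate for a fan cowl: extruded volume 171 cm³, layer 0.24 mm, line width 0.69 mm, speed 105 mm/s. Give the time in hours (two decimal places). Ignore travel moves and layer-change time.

Bead cross-section = 0.24 × 0.69, so 0.1656 mm².
Toolpath length = 171 cm³ / 0.1656 mm² = 171000 / 0.1656 = 1032608.7 mm.
Print-move time = 1032608.7 / 105 = 9834.4 s.
In the requested units: 9834.4 s = 2.73 hours.

2.73 hours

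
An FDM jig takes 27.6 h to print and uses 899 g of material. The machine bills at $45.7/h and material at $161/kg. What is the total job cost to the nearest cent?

$1406.06

Machine cost = 45.7 × 27.6, so $1261.32.
Material charge = 161 × 899/1000 = $144.739.
Job cost: 1261.32 + 144.739 = 1406.059 ≈ $1406.06.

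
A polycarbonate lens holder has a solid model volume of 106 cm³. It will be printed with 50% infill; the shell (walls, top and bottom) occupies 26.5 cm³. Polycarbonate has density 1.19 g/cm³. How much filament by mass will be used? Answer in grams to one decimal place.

78.8 g

Volume inside the shell: 106 − 26.5 → 79.5 cm³.
Deposited infill = 0.50 × 79.5, so 39.75 cm³.
Total printed volume: 26.5 + 39.75 → 66.25 cm³.
Mass = 66.25 × 1.19, so 78.8375 g.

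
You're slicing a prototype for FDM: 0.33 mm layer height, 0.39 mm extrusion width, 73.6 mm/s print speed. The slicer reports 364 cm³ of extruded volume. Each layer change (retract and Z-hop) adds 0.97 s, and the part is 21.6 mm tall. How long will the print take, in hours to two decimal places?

Line area = 0.33 × 0.39 = 0.1287 mm².
Path length: 364000 mm³ / 0.1287 mm² → 2828282.8 mm.
Extrusion time = 2828282.8 / 73.6 = 38427.8 s.
Number of layers: 21.6 / 0.33 → 66 (rounded up).
Layer-change overhead = 66 × 0.97 = 64.02 s.
Altogether 38427.8 + 64.02 = 38491.82 s, i.e. 10.69 hours.

10.69 hours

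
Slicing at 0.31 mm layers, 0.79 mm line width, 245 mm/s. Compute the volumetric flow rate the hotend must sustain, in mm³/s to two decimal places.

60.00

A = 0.31 × 0.79, so 0.2449 mm².
Q = v·A = 245 × 0.2449 = 60.00 mm³/s.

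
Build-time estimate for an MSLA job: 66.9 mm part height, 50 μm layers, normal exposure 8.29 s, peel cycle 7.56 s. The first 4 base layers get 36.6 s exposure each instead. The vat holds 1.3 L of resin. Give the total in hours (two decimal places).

Layer count = ceil(66.9 / 0.05) = 1338.
Bottom layers = 4 × (36.6 + 7.56), so 176.64 s.
Remaining layers = 1334 × (8.29 + 7.56) = 21143.9 s.
Total = 176.64 + 21143.9 = 21320.54 s = 5.92 hours.

5.92 hours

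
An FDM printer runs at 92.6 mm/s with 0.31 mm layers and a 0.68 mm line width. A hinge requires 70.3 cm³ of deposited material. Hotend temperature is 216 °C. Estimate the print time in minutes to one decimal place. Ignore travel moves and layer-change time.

60.0 minutes

Extrusion cross-section: 0.31 × 0.68 → 0.2108 mm².
Toolpath length = 70.3 cm³ / 0.2108 mm² = 70300 / 0.2108 = 333491.5 mm.
Extrusion time = 333491.5 / 92.6, so 3601.4 s.
3601.4 s = 60.0 minutes.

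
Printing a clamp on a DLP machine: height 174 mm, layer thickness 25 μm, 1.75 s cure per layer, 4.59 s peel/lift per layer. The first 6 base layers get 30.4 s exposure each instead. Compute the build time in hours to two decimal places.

Layers = ⌈174/0.025⌉ = 6960.
Burn-in layers = 6 × (30.4 + 4.59), so 209.94 s.
Remaining layers = 6954 × (1.75 + 4.59) = 44088.36 s.
Total = 209.94 + 44088.36 = 44298.3 s = 12.31 hours.

12.31 hours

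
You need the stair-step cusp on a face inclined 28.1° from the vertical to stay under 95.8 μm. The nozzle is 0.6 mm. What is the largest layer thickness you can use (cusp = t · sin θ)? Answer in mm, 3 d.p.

sin(28.1°) = 0.4710; t_max = 0.0958/0.4710 = 0.203 mm.

0.203 mm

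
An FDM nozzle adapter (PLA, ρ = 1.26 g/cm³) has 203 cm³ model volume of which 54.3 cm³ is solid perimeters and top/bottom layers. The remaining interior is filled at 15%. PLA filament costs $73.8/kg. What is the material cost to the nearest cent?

Interior volume = 203 − 54.3 = 148.7 cm³.
Infill volume = 0.15 × 148.7, so 22.305 cm³.
Total extruded: 54.3 + 22.305 → 76.605 cm³.
Mass: 76.605 × 1.26 → 96.5223 g.
Cost = 96.5223 g / 1000 × $73.8/kg = $7.12.

$7.12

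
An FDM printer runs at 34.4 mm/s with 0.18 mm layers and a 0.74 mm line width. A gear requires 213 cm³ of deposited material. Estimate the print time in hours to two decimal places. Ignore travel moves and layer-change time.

Line area = 0.18 × 0.74 = 0.1332 mm².
Total extruded path = 213000/0.1332 = 1599099.1 mm.
Extrusion time = 1599099.1 / 34.4 = 46485.4 s.
46485.4 s = 12.91 hours.

12.91 hours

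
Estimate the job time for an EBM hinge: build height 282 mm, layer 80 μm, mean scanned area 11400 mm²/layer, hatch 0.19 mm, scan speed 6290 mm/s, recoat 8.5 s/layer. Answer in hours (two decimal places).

Layer count = ceil(282 / 0.08) = 3525.
Scan path per layer = 11400 / 0.19, so 60000 mm.
Beam time per layer: 60000 / 6290 → 9.539 s.
Layer cycle = 9.539 + 8.5, so 18.039 s.
Total: 3525 × 18.039 s = 63587.475 s → 17.66 hours.

17.66 hours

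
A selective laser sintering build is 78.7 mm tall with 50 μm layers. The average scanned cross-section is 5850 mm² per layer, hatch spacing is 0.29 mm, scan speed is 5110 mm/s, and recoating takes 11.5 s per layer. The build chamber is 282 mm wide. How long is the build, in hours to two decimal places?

6.75 hours

Layer count = ceil(78.7 / 0.05) = 1574.
Hatch length per layer: 5850 / 0.29 → 20172.4 mm.
Laser time per layer = 20172.4 / 5110, so 3.9476 s.
Per-layer time: 3.9476 + 11.5 → 15.4476 s.
Build time = 1574 × 15.4476 = 24314.5224 s = 6.75 hours.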